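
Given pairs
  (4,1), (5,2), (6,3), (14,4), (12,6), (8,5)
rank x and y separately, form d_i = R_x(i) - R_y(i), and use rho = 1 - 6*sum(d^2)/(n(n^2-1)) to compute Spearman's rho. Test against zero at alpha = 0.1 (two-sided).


Step 1: Rank x and y separately (midranks; no ties here).
rank(x): 4->1, 5->2, 6->3, 14->6, 12->5, 8->4
rank(y): 1->1, 2->2, 3->3, 4->4, 6->6, 5->5
Step 2: d_i = R_x(i) - R_y(i); compute d_i^2.
  (1-1)^2=0, (2-2)^2=0, (3-3)^2=0, (6-4)^2=4, (5-6)^2=1, (4-5)^2=1
sum(d^2) = 6.
Step 3: rho = 1 - 6*6 / (6*(6^2 - 1)) = 1 - 36/210 = 0.828571.
Step 4: Under H0, t = rho * sqrt((n-2)/(1-rho^2)) = 2.9598 ~ t(4).
Step 5: Two-sided p-value from the t-distribution with 4 df = 0.041563.
Step 6: alpha = 0.1. reject H0.

rho = 0.8286, p = 0.041563, reject H0 at alpha = 0.1.


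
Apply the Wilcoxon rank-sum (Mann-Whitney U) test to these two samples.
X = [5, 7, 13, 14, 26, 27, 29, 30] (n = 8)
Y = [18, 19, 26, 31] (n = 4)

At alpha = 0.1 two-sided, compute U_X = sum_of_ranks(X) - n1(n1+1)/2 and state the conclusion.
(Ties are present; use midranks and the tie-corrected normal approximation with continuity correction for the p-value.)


Step 1: Combine and sort all 12 observations; assign midranks.
sorted (value, group): (5,X), (7,X), (13,X), (14,X), (18,Y), (19,Y), (26,X), (26,Y), (27,X), (29,X), (30,X), (31,Y)
ranks: 5->1, 7->2, 13->3, 14->4, 18->5, 19->6, 26->7.5, 26->7.5, 27->9, 29->10, 30->11, 31->12
Step 2: Rank sum for X: R1 = 1 + 2 + 3 + 4 + 7.5 + 9 + 10 + 11 = 47.5.
Step 3: U_X = R1 - n1(n1+1)/2 = 47.5 - 8*9/2 = 47.5 - 36 = 11.5.
       U_Y = n1*n2 - U_X = 32 - 11.5 = 20.5.
Step 4: Ties are present, so use the tie-corrected normal approximation (with continuity correction) for the p-value.
Step 5: p-value = 0.496152; compare to alpha = 0.1. fail to reject H0.

U_X = 11.5, p = 0.496152, fail to reject H0 at alpha = 0.1.


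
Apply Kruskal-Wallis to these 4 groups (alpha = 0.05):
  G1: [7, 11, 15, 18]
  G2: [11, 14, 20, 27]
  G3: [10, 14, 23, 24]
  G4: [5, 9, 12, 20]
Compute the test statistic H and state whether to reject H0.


Step 1: Combine all N = 16 observations and assign midranks.
sorted (value, group, rank): (5,G4,1), (7,G1,2), (9,G4,3), (10,G3,4), (11,G1,5.5), (11,G2,5.5), (12,G4,7), (14,G2,8.5), (14,G3,8.5), (15,G1,10), (18,G1,11), (20,G2,12.5), (20,G4,12.5), (23,G3,14), (24,G3,15), (27,G2,16)
Step 2: Sum ranks within each group.
R_1 = 28.5 (n_1 = 4)
R_2 = 42.5 (n_2 = 4)
R_3 = 41.5 (n_3 = 4)
R_4 = 23.5 (n_4 = 4)
Step 3: H = 12/(N(N+1)) * sum(R_i^2/n_i) - 3(N+1)
     = 12/(16*17) * (28.5^2/4 + 42.5^2/4 + 41.5^2/4 + 23.5^2/4) - 3*17
     = 0.044118 * 1223.25 - 51
     = 2.966912.
Step 4: Ties present; correction factor C = 1 - 18/(16^3 - 16) = 0.995588. Corrected H = 2.966912 / 0.995588 = 2.980059.
Step 5: Under H0, H ~ chi^2(3); p-value = 0.394710.
Step 6: alpha = 0.05. fail to reject H0.

H = 2.9801, df = 3, p = 0.394710, fail to reject H0.


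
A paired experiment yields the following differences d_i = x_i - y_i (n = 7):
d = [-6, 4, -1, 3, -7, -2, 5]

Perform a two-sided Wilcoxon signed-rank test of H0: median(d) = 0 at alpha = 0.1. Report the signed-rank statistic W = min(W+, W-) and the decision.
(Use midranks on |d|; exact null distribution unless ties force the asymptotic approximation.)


Step 1: Drop any zero differences (none here) and take |d_i|.
|d| = [6, 4, 1, 3, 7, 2, 5]
Step 2: Midrank |d_i| (ties get averaged ranks).
ranks: |6|->6, |4|->4, |1|->1, |3|->3, |7|->7, |2|->2, |5|->5
Step 3: Attach original signs; sum ranks with positive sign and with negative sign.
W+ = 4 + 3 + 5 = 12
W- = 6 + 1 + 7 + 2 = 16
(Check: W+ + W- = 28 should equal n(n+1)/2 = 28.)
Step 4: Test statistic W = min(W+, W-) = 12.
Step 5: No ties, so the exact null distribution over the 2^7 = 128 sign assignments gives the two-sided p-value = 0.812500.
Step 6: alpha = 0.1. fail to reject H0.

W+ = 12, W- = 16, W = min = 12, p = 0.812500, fail to reject H0.


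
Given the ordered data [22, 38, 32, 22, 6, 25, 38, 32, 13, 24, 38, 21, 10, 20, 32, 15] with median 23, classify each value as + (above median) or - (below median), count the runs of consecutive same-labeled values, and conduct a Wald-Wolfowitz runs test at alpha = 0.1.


Step 1: Compute median = 23; label A = above, B = below.
Labels in order: BAABBAAABAABBBAB  (n_A = 8, n_B = 8)
Step 2: Count runs R = 9.
Step 3: Under H0 (random ordering), E[R] = 2*n_A*n_B/(n_A+n_B) + 1 = 2*8*8/16 + 1 = 9.0000.
        Var[R] = 2*n_A*n_B*(2*n_A*n_B - n_A - n_B) / ((n_A+n_B)^2 * (n_A+n_B-1)) = 14336/3840 = 3.7333.
        SD[R] = 1.9322.
Step 4: R = E[R], so z = 0 with no continuity correction.
Step 5: Two-sided p-value via normal approximation = 2*(1 - Phi(|z|)) = 1.000000.
Step 6: alpha = 0.1. fail to reject H0.

R = 9, z = 0.0000, p = 1.000000, fail to reject H0.


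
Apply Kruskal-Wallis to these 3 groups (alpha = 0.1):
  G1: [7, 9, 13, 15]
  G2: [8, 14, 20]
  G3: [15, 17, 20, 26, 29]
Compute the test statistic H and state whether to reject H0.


Step 1: Combine all N = 12 observations and assign midranks.
sorted (value, group, rank): (7,G1,1), (8,G2,2), (9,G1,3), (13,G1,4), (14,G2,5), (15,G1,6.5), (15,G3,6.5), (17,G3,8), (20,G2,9.5), (20,G3,9.5), (26,G3,11), (29,G3,12)
Step 2: Sum ranks within each group.
R_1 = 14.5 (n_1 = 4)
R_2 = 16.5 (n_2 = 3)
R_3 = 47 (n_3 = 5)
Step 3: H = 12/(N(N+1)) * sum(R_i^2/n_i) - 3(N+1)
     = 12/(12*13) * (14.5^2/4 + 16.5^2/3 + 47^2/5) - 3*13
     = 0.076923 * 585.112 - 39
     = 6.008654.
Step 4: Ties present; correction factor C = 1 - 12/(12^3 - 12) = 0.993007. Corrected H = 6.008654 / 0.993007 = 6.050968.
Step 5: Under H0, H ~ chi^2(2); p-value = 0.048534.
Step 6: alpha = 0.1. reject H0.

H = 6.0510, df = 2, p = 0.048534, reject H0.


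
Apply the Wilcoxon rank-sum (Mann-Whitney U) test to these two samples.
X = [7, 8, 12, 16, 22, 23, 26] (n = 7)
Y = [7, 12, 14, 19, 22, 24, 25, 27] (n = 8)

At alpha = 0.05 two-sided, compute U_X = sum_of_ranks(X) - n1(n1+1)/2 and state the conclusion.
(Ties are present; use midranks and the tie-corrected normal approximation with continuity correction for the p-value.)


Step 1: Combine and sort all 15 observations; assign midranks.
sorted (value, group): (7,X), (7,Y), (8,X), (12,X), (12,Y), (14,Y), (16,X), (19,Y), (22,X), (22,Y), (23,X), (24,Y), (25,Y), (26,X), (27,Y)
ranks: 7->1.5, 7->1.5, 8->3, 12->4.5, 12->4.5, 14->6, 16->7, 19->8, 22->9.5, 22->9.5, 23->11, 24->12, 25->13, 26->14, 27->15
Step 2: Rank sum for X: R1 = 1.5 + 3 + 4.5 + 7 + 9.5 + 11 + 14 = 50.5.
Step 3: U_X = R1 - n1(n1+1)/2 = 50.5 - 7*8/2 = 50.5 - 28 = 22.5.
       U_Y = n1*n2 - U_X = 56 - 22.5 = 33.5.
Step 4: Ties are present, so use the tie-corrected normal approximation (with continuity correction) for the p-value.
Step 5: p-value = 0.561784; compare to alpha = 0.05. fail to reject H0.

U_X = 22.5, p = 0.561784, fail to reject H0 at alpha = 0.05.


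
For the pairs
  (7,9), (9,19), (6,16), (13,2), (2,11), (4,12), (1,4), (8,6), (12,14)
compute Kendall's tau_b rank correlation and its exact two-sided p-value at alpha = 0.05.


Step 1: Enumerate the 36 unordered pairs (i,j) with i<j and classify each by sign(x_j-x_i) * sign(y_j-y_i).
  (1,2):dx=+2,dy=+10->C; (1,3):dx=-1,dy=+7->D; (1,4):dx=+6,dy=-7->D; (1,5):dx=-5,dy=+2->D
  (1,6):dx=-3,dy=+3->D; (1,7):dx=-6,dy=-5->C; (1,8):dx=+1,dy=-3->D; (1,9):dx=+5,dy=+5->C
  (2,3):dx=-3,dy=-3->C; (2,4):dx=+4,dy=-17->D; (2,5):dx=-7,dy=-8->C; (2,6):dx=-5,dy=-7->C
  (2,7):dx=-8,dy=-15->C; (2,8):dx=-1,dy=-13->C; (2,9):dx=+3,dy=-5->D; (3,4):dx=+7,dy=-14->D
  (3,5):dx=-4,dy=-5->C; (3,6):dx=-2,dy=-4->C; (3,7):dx=-5,dy=-12->C; (3,8):dx=+2,dy=-10->D
  (3,9):dx=+6,dy=-2->D; (4,5):dx=-11,dy=+9->D; (4,6):dx=-9,dy=+10->D; (4,7):dx=-12,dy=+2->D
  (4,8):dx=-5,dy=+4->D; (4,9):dx=-1,dy=+12->D; (5,6):dx=+2,dy=+1->C; (5,7):dx=-1,dy=-7->C
  (5,8):dx=+6,dy=-5->D; (5,9):dx=+10,dy=+3->C; (6,7):dx=-3,dy=-8->C; (6,8):dx=+4,dy=-6->D
  (6,9):dx=+8,dy=+2->C; (7,8):dx=+7,dy=+2->C; (7,9):dx=+11,dy=+10->C; (8,9):dx=+4,dy=+8->C
Step 2: C = 19, D = 17, total pairs = 36.
Step 3: tau = (C - D)/(n(n-1)/2) = (19 - 17)/36 = 0.055556.
Step 4: Exact two-sided p-value (enumerate n! = 362880 permutations of y under H0): p = 0.919455.
Step 5: alpha = 0.05. fail to reject H0.

tau_b = 0.0556 (C=19, D=17), p = 0.919455, fail to reject H0.


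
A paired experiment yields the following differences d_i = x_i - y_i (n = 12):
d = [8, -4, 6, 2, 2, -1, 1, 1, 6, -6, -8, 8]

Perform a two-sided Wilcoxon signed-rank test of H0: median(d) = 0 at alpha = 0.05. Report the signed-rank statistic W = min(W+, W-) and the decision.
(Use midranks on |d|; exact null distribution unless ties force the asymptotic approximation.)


Step 1: Drop any zero differences (none here) and take |d_i|.
|d| = [8, 4, 6, 2, 2, 1, 1, 1, 6, 6, 8, 8]
Step 2: Midrank |d_i| (ties get averaged ranks).
ranks: |8|->11, |4|->6, |6|->8, |2|->4.5, |2|->4.5, |1|->2, |1|->2, |1|->2, |6|->8, |6|->8, |8|->11, |8|->11
Step 3: Attach original signs; sum ranks with positive sign and with negative sign.
W+ = 11 + 8 + 4.5 + 4.5 + 2 + 2 + 8 + 11 = 51
W- = 6 + 2 + 8 + 11 = 27
(Check: W+ + W- = 78 should equal n(n+1)/2 = 78.)
Step 4: Test statistic W = min(W+, W-) = 27.
Step 5: Ties in |d|, so use the tie-corrected normal approximation.
        E[W] = n(n+1)/4 = 12*13/4 = 39.
        Tie groups: |d|=1 (t=3), |d|=2 (t=2), |d|=6 (t=3), |d|=8 (t=3); sum(t^3 - t) = 78.
        Var[W] = n(n+1)(2n+1)/24 - sum(t^3-t)/48 = 3900/24 - 78/48 = 160.875.
        z = (W - E[W]) / sqrt(Var[W]) = (27 - 39) / 12.6837 = -0.9461.
        Two-sided p = 2*Phi(z) = 0.344098.
Step 6: alpha = 0.05. fail to reject H0.

W+ = 51, W- = 27, W = min = 27, p = 0.344098, fail to reject H0.


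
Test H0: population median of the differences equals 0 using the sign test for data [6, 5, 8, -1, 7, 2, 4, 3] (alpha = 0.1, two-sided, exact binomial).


Step 1: Discard zero differences. Original n = 8; n_eff = number of nonzero differences = 8.
Nonzero differences (with sign): +6, +5, +8, -1, +7, +2, +4, +3
Step 2: Count signs: positive = 7, negative = 1.
Step 3: Under H0: P(positive) = 0.5, so the number of positives S ~ Bin(8, 0.5).
Step 4: Two-sided exact p-value = sum of Bin(8,0.5) probabilities at or below the observed probability = 0.070312.
Step 5: alpha = 0.1. reject H0.

n_eff = 8, pos = 7, neg = 1, p = 0.070312, reject H0.


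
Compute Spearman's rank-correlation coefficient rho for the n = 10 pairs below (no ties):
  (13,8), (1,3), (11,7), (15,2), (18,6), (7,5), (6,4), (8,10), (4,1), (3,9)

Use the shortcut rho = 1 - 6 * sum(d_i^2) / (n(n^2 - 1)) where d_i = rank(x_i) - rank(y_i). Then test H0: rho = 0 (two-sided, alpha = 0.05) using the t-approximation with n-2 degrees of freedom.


Step 1: Rank x and y separately (midranks; no ties here).
rank(x): 13->8, 1->1, 11->7, 15->9, 18->10, 7->5, 6->4, 8->6, 4->3, 3->2
rank(y): 8->8, 3->3, 7->7, 2->2, 6->6, 5->5, 4->4, 10->10, 1->1, 9->9
Step 2: d_i = R_x(i) - R_y(i); compute d_i^2.
  (8-8)^2=0, (1-3)^2=4, (7-7)^2=0, (9-2)^2=49, (10-6)^2=16, (5-5)^2=0, (4-4)^2=0, (6-10)^2=16, (3-1)^2=4, (2-9)^2=49
sum(d^2) = 138.
Step 3: rho = 1 - 6*138 / (10*(10^2 - 1)) = 1 - 828/990 = 0.163636.
Step 4: Under H0, t = rho * sqrt((n-2)/(1-rho^2)) = 0.4692 ~ t(8).
Step 5: Two-sided p-value from the t-distribution with 8 df = 0.651477.
Step 6: alpha = 0.05. fail to reject H0.

rho = 0.1636, p = 0.651477, fail to reject H0 at alpha = 0.05.


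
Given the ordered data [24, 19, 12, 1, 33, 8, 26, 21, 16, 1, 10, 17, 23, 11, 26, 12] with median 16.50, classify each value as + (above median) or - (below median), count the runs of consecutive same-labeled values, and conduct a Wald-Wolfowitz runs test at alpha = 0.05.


Step 1: Compute median = 16.50; label A = above, B = below.
Labels in order: AABBABAABBBAABAB  (n_A = 8, n_B = 8)
Step 2: Count runs R = 10.
Step 3: Under H0 (random ordering), E[R] = 2*n_A*n_B/(n_A+n_B) + 1 = 2*8*8/16 + 1 = 9.0000.
        Var[R] = 2*n_A*n_B*(2*n_A*n_B - n_A - n_B) / ((n_A+n_B)^2 * (n_A+n_B-1)) = 14336/3840 = 3.7333.
        SD[R] = 1.9322.
Step 4: Continuity-corrected z = (R - 0.5 - E[R]) / SD[R] = (10 - 0.5 - 9.0000) / 1.9322 = 0.2588.
Step 5: Two-sided p-value via normal approximation = 2*(1 - Phi(|z|)) = 0.795809.
Step 6: alpha = 0.05. fail to reject H0.

R = 10, z = 0.2588, p = 0.795809, fail to reject H0.


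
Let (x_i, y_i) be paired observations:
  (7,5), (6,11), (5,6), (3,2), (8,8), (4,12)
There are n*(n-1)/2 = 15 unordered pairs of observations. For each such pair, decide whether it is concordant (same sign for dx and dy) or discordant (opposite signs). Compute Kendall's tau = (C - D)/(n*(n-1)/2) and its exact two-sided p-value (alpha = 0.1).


Step 1: Enumerate the 15 unordered pairs (i,j) with i<j and classify each by sign(x_j-x_i) * sign(y_j-y_i).
  (1,2):dx=-1,dy=+6->D; (1,3):dx=-2,dy=+1->D; (1,4):dx=-4,dy=-3->C; (1,5):dx=+1,dy=+3->C
  (1,6):dx=-3,dy=+7->D; (2,3):dx=-1,dy=-5->C; (2,4):dx=-3,dy=-9->C; (2,5):dx=+2,dy=-3->D
  (2,6):dx=-2,dy=+1->D; (3,4):dx=-2,dy=-4->C; (3,5):dx=+3,dy=+2->C; (3,6):dx=-1,dy=+6->D
  (4,5):dx=+5,dy=+6->C; (4,6):dx=+1,dy=+10->C; (5,6):dx=-4,dy=+4->D
Step 2: C = 8, D = 7, total pairs = 15.
Step 3: tau = (C - D)/(n(n-1)/2) = (8 - 7)/15 = 0.066667.
Step 4: Exact two-sided p-value (enumerate n! = 720 permutations of y under H0): p = 1.000000.
Step 5: alpha = 0.1. fail to reject H0.

tau_b = 0.0667 (C=8, D=7), p = 1.000000, fail to reject H0.


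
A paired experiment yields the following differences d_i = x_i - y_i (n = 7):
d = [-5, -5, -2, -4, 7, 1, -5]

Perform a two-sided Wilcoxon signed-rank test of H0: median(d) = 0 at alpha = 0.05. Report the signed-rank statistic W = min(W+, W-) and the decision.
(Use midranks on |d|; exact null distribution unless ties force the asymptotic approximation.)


Step 1: Drop any zero differences (none here) and take |d_i|.
|d| = [5, 5, 2, 4, 7, 1, 5]
Step 2: Midrank |d_i| (ties get averaged ranks).
ranks: |5|->5, |5|->5, |2|->2, |4|->3, |7|->7, |1|->1, |5|->5
Step 3: Attach original signs; sum ranks with positive sign and with negative sign.
W+ = 7 + 1 = 8
W- = 5 + 5 + 2 + 3 + 5 = 20
(Check: W+ + W- = 28 should equal n(n+1)/2 = 28.)
Step 4: Test statistic W = min(W+, W-) = 8.
Step 5: Ties in |d|, so use the tie-corrected normal approximation.
        E[W] = n(n+1)/4 = 7*8/4 = 14.
        Tie groups: |d|=5 (t=3); sum(t^3 - t) = 24.
        Var[W] = n(n+1)(2n+1)/24 - sum(t^3-t)/48 = 840/24 - 24/48 = 34.5.
        z = (W - E[W]) / sqrt(Var[W]) = (8 - 14) / 5.8737 = -1.0215.
        Two-sided p = 2*Phi(z) = 0.307014.
Step 6: alpha = 0.05. fail to reject H0.

W+ = 8, W- = 20, W = min = 8, p = 0.307014, fail to reject H0.


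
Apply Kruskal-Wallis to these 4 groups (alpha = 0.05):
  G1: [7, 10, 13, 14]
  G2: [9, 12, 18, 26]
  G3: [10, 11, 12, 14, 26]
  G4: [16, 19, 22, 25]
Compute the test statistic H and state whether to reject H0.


Step 1: Combine all N = 17 observations and assign midranks.
sorted (value, group, rank): (7,G1,1), (9,G2,2), (10,G1,3.5), (10,G3,3.5), (11,G3,5), (12,G2,6.5), (12,G3,6.5), (13,G1,8), (14,G1,9.5), (14,G3,9.5), (16,G4,11), (18,G2,12), (19,G4,13), (22,G4,14), (25,G4,15), (26,G2,16.5), (26,G3,16.5)
Step 2: Sum ranks within each group.
R_1 = 22 (n_1 = 4)
R_2 = 37 (n_2 = 4)
R_3 = 41 (n_3 = 5)
R_4 = 53 (n_4 = 4)
Step 3: H = 12/(N(N+1)) * sum(R_i^2/n_i) - 3(N+1)
     = 12/(17*18) * (22^2/4 + 37^2/4 + 41^2/5 + 53^2/4) - 3*18
     = 0.039216 * 1501.7 - 54
     = 4.890196.
Step 4: Ties present; correction factor C = 1 - 24/(17^3 - 17) = 0.995098. Corrected H = 4.890196 / 0.995098 = 4.914286.
Step 5: Under H0, H ~ chi^2(3); p-value = 0.178182.
Step 6: alpha = 0.05. fail to reject H0.

H = 4.9143, df = 3, p = 0.178182, fail to reject H0.


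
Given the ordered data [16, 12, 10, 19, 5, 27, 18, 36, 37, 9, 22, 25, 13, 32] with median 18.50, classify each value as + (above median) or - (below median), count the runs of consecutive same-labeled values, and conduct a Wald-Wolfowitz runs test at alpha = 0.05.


Step 1: Compute median = 18.50; label A = above, B = below.
Labels in order: BBBABABAABAABA  (n_A = 7, n_B = 7)
Step 2: Count runs R = 10.
Step 3: Under H0 (random ordering), E[R] = 2*n_A*n_B/(n_A+n_B) + 1 = 2*7*7/14 + 1 = 8.0000.
        Var[R] = 2*n_A*n_B*(2*n_A*n_B - n_A - n_B) / ((n_A+n_B)^2 * (n_A+n_B-1)) = 8232/2548 = 3.2308.
        SD[R] = 1.7974.
Step 4: Continuity-corrected z = (R - 0.5 - E[R]) / SD[R] = (10 - 0.5 - 8.0000) / 1.7974 = 0.8345.
Step 5: Two-sided p-value via normal approximation = 2*(1 - Phi(|z|)) = 0.403986.
Step 6: alpha = 0.05. fail to reject H0.

R = 10, z = 0.8345, p = 0.403986, fail to reject H0.


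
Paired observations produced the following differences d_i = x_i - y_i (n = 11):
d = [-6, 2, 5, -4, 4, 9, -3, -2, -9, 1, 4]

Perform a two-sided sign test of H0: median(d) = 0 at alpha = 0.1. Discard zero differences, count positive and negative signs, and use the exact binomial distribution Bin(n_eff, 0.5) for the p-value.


Step 1: Discard zero differences. Original n = 11; n_eff = number of nonzero differences = 11.
Nonzero differences (with sign): -6, +2, +5, -4, +4, +9, -3, -2, -9, +1, +4
Step 2: Count signs: positive = 6, negative = 5.
Step 3: Under H0: P(positive) = 0.5, so the number of positives S ~ Bin(11, 0.5).
Step 4: Two-sided exact p-value = sum of Bin(11,0.5) probabilities at or below the observed probability = 1.000000.
Step 5: alpha = 0.1. fail to reject H0.

n_eff = 11, pos = 6, neg = 5, p = 1.000000, fail to reject H0.


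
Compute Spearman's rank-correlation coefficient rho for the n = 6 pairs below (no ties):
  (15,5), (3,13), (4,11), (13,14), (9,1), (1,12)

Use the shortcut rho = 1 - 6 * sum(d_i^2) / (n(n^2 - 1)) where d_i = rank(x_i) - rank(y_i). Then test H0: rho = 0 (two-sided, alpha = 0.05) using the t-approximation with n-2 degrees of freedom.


Step 1: Rank x and y separately (midranks; no ties here).
rank(x): 15->6, 3->2, 4->3, 13->5, 9->4, 1->1
rank(y): 5->2, 13->5, 11->3, 14->6, 1->1, 12->4
Step 2: d_i = R_x(i) - R_y(i); compute d_i^2.
  (6-2)^2=16, (2-5)^2=9, (3-3)^2=0, (5-6)^2=1, (4-1)^2=9, (1-4)^2=9
sum(d^2) = 44.
Step 3: rho = 1 - 6*44 / (6*(6^2 - 1)) = 1 - 264/210 = -0.257143.
Step 4: Under H0, t = rho * sqrt((n-2)/(1-rho^2)) = -0.5322 ~ t(4).
Step 5: Two-sided p-value from the t-distribution with 4 df = 0.622787.
Step 6: alpha = 0.05. fail to reject H0.

rho = -0.2571, p = 0.622787, fail to reject H0 at alpha = 0.05.


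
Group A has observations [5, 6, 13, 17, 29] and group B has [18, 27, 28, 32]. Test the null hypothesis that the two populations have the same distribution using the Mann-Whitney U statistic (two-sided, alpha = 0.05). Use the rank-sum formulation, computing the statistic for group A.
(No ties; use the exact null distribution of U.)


Step 1: Combine and sort all 9 observations; assign midranks.
sorted (value, group): (5,X), (6,X), (13,X), (17,X), (18,Y), (27,Y), (28,Y), (29,X), (32,Y)
ranks: 5->1, 6->2, 13->3, 17->4, 18->5, 27->6, 28->7, 29->8, 32->9
Step 2: Rank sum for X: R1 = 1 + 2 + 3 + 4 + 8 = 18.
Step 3: U_X = R1 - n1(n1+1)/2 = 18 - 5*6/2 = 18 - 15 = 3.
       U_Y = n1*n2 - U_X = 20 - 3 = 17.
Step 4: No ties, so the exact null distribution of U (based on enumerating the C(9,5) = 126 equally likely rank assignments) gives the two-sided p-value.
Step 5: p-value = 0.111111; compare to alpha = 0.05. fail to reject H0.

U_X = 3, p = 0.111111, fail to reject H0 at alpha = 0.05.


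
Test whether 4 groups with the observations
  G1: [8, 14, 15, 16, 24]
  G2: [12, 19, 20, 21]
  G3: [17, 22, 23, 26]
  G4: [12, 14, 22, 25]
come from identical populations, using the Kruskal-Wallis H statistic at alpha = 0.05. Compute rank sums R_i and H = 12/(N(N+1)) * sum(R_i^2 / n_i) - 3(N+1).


Step 1: Combine all N = 17 observations and assign midranks.
sorted (value, group, rank): (8,G1,1), (12,G2,2.5), (12,G4,2.5), (14,G1,4.5), (14,G4,4.5), (15,G1,6), (16,G1,7), (17,G3,8), (19,G2,9), (20,G2,10), (21,G2,11), (22,G3,12.5), (22,G4,12.5), (23,G3,14), (24,G1,15), (25,G4,16), (26,G3,17)
Step 2: Sum ranks within each group.
R_1 = 33.5 (n_1 = 5)
R_2 = 32.5 (n_2 = 4)
R_3 = 51.5 (n_3 = 4)
R_4 = 35.5 (n_4 = 4)
Step 3: H = 12/(N(N+1)) * sum(R_i^2/n_i) - 3(N+1)
     = 12/(17*18) * (33.5^2/5 + 32.5^2/4 + 51.5^2/4 + 35.5^2/4) - 3*18
     = 0.039216 * 1466.64 - 54
     = 3.515196.
Step 4: Ties present; correction factor C = 1 - 18/(17^3 - 17) = 0.996324. Corrected H = 3.515196 / 0.996324 = 3.528167.
Step 5: Under H0, H ~ chi^2(3); p-value = 0.317127.
Step 6: alpha = 0.05. fail to reject H0.

H = 3.5282, df = 3, p = 0.317127, fail to reject H0.


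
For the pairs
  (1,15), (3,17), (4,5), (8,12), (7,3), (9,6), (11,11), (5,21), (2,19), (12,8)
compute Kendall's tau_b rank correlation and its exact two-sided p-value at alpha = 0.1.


Step 1: Enumerate the 45 unordered pairs (i,j) with i<j and classify each by sign(x_j-x_i) * sign(y_j-y_i).
  (1,2):dx=+2,dy=+2->C; (1,3):dx=+3,dy=-10->D; (1,4):dx=+7,dy=-3->D; (1,5):dx=+6,dy=-12->D
  (1,6):dx=+8,dy=-9->D; (1,7):dx=+10,dy=-4->D; (1,8):dx=+4,dy=+6->C; (1,9):dx=+1,dy=+4->C
  (1,10):dx=+11,dy=-7->D; (2,3):dx=+1,dy=-12->D; (2,4):dx=+5,dy=-5->D; (2,5):dx=+4,dy=-14->D
  (2,6):dx=+6,dy=-11->D; (2,7):dx=+8,dy=-6->D; (2,8):dx=+2,dy=+4->C; (2,9):dx=-1,dy=+2->D
  (2,10):dx=+9,dy=-9->D; (3,4):dx=+4,dy=+7->C; (3,5):dx=+3,dy=-2->D; (3,6):dx=+5,dy=+1->C
  (3,7):dx=+7,dy=+6->C; (3,8):dx=+1,dy=+16->C; (3,9):dx=-2,dy=+14->D; (3,10):dx=+8,dy=+3->C
  (4,5):dx=-1,dy=-9->C; (4,6):dx=+1,dy=-6->D; (4,7):dx=+3,dy=-1->D; (4,8):dx=-3,dy=+9->D
  (4,9):dx=-6,dy=+7->D; (4,10):dx=+4,dy=-4->D; (5,6):dx=+2,dy=+3->C; (5,7):dx=+4,dy=+8->C
  (5,8):dx=-2,dy=+18->D; (5,9):dx=-5,dy=+16->D; (5,10):dx=+5,dy=+5->C; (6,7):dx=+2,dy=+5->C
  (6,8):dx=-4,dy=+15->D; (6,9):dx=-7,dy=+13->D; (6,10):dx=+3,dy=+2->C; (7,8):dx=-6,dy=+10->D
  (7,9):dx=-9,dy=+8->D; (7,10):dx=+1,dy=-3->D; (8,9):dx=-3,dy=-2->C; (8,10):dx=+7,dy=-13->D
  (9,10):dx=+10,dy=-11->D
Step 2: C = 16, D = 29, total pairs = 45.
Step 3: tau = (C - D)/(n(n-1)/2) = (16 - 29)/45 = -0.288889.
Step 4: Exact two-sided p-value (enumerate n! = 3628800 permutations of y under H0): p = 0.291248.
Step 5: alpha = 0.1. fail to reject H0.

tau_b = -0.2889 (C=16, D=29), p = 0.291248, fail to reject H0.


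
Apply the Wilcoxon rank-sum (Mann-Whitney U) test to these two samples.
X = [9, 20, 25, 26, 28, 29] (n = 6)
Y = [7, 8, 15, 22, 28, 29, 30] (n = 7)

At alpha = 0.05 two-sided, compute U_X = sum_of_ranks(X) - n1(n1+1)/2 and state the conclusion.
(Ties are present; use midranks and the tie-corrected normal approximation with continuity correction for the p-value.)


Step 1: Combine and sort all 13 observations; assign midranks.
sorted (value, group): (7,Y), (8,Y), (9,X), (15,Y), (20,X), (22,Y), (25,X), (26,X), (28,X), (28,Y), (29,X), (29,Y), (30,Y)
ranks: 7->1, 8->2, 9->3, 15->4, 20->5, 22->6, 25->7, 26->8, 28->9.5, 28->9.5, 29->11.5, 29->11.5, 30->13
Step 2: Rank sum for X: R1 = 3 + 5 + 7 + 8 + 9.5 + 11.5 = 44.
Step 3: U_X = R1 - n1(n1+1)/2 = 44 - 6*7/2 = 44 - 21 = 23.
       U_Y = n1*n2 - U_X = 42 - 23 = 19.
Step 4: Ties are present, so use the tie-corrected normal approximation (with continuity correction) for the p-value.
Step 5: p-value = 0.829863; compare to alpha = 0.05. fail to reject H0.

U_X = 23, p = 0.829863, fail to reject H0 at alpha = 0.05.


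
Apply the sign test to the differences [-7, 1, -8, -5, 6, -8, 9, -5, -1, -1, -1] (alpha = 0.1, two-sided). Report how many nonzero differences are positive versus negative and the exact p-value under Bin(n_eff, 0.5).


Step 1: Discard zero differences. Original n = 11; n_eff = number of nonzero differences = 11.
Nonzero differences (with sign): -7, +1, -8, -5, +6, -8, +9, -5, -1, -1, -1
Step 2: Count signs: positive = 3, negative = 8.
Step 3: Under H0: P(positive) = 0.5, so the number of positives S ~ Bin(11, 0.5).
Step 4: Two-sided exact p-value = sum of Bin(11,0.5) probabilities at or below the observed probability = 0.226562.
Step 5: alpha = 0.1. fail to reject H0.

n_eff = 11, pos = 3, neg = 8, p = 0.226562, fail to reject H0.


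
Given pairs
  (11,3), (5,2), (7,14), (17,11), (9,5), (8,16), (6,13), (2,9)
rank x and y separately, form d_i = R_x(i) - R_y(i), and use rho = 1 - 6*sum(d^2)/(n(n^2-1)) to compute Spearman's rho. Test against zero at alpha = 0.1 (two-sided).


Step 1: Rank x and y separately (midranks; no ties here).
rank(x): 11->7, 5->2, 7->4, 17->8, 9->6, 8->5, 6->3, 2->1
rank(y): 3->2, 2->1, 14->7, 11->5, 5->3, 16->8, 13->6, 9->4
Step 2: d_i = R_x(i) - R_y(i); compute d_i^2.
  (7-2)^2=25, (2-1)^2=1, (4-7)^2=9, (8-5)^2=9, (6-3)^2=9, (5-8)^2=9, (3-6)^2=9, (1-4)^2=9
sum(d^2) = 80.
Step 3: rho = 1 - 6*80 / (8*(8^2 - 1)) = 1 - 480/504 = 0.047619.
Step 4: Under H0, t = rho * sqrt((n-2)/(1-rho^2)) = 0.1168 ~ t(6).
Step 5: Two-sided p-value from the t-distribution with 6 df = 0.910849.
Step 6: alpha = 0.1. fail to reject H0.

rho = 0.0476, p = 0.910849, fail to reject H0 at alpha = 0.1.


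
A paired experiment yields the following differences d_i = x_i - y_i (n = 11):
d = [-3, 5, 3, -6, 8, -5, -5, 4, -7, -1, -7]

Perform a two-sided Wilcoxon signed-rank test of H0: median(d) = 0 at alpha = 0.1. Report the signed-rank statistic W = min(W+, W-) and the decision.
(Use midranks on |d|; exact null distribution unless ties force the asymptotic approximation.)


Step 1: Drop any zero differences (none here) and take |d_i|.
|d| = [3, 5, 3, 6, 8, 5, 5, 4, 7, 1, 7]
Step 2: Midrank |d_i| (ties get averaged ranks).
ranks: |3|->2.5, |5|->6, |3|->2.5, |6|->8, |8|->11, |5|->6, |5|->6, |4|->4, |7|->9.5, |1|->1, |7|->9.5
Step 3: Attach original signs; sum ranks with positive sign and with negative sign.
W+ = 6 + 2.5 + 11 + 4 = 23.5
W- = 2.5 + 8 + 6 + 6 + 9.5 + 1 + 9.5 = 42.5
(Check: W+ + W- = 66 should equal n(n+1)/2 = 66.)
Step 4: Test statistic W = min(W+, W-) = 23.5.
Step 5: Ties in |d|, so use the tie-corrected normal approximation.
        E[W] = n(n+1)/4 = 11*12/4 = 33.
        Tie groups: |d|=3 (t=2), |d|=5 (t=3), |d|=7 (t=2); sum(t^3 - t) = 36.
        Var[W] = n(n+1)(2n+1)/24 - sum(t^3-t)/48 = 3036/24 - 36/48 = 125.75.
        z = (W - E[W]) / sqrt(Var[W]) = (23.5 - 33) / 11.2138 = -0.8472.
        Two-sided p = 2*Phi(z) = 0.396901.
Step 6: alpha = 0.1. fail to reject H0.

W+ = 23.5, W- = 42.5, W = min = 23.5, p = 0.396901, fail to reject H0.


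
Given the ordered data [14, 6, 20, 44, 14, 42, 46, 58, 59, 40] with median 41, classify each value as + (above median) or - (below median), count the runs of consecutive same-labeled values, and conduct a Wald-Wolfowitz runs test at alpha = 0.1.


Step 1: Compute median = 41; label A = above, B = below.
Labels in order: BBBABAAAAB  (n_A = 5, n_B = 5)
Step 2: Count runs R = 5.
Step 3: Under H0 (random ordering), E[R] = 2*n_A*n_B/(n_A+n_B) + 1 = 2*5*5/10 + 1 = 6.0000.
        Var[R] = 2*n_A*n_B*(2*n_A*n_B - n_A - n_B) / ((n_A+n_B)^2 * (n_A+n_B-1)) = 2000/900 = 2.2222.
        SD[R] = 1.4907.
Step 4: Continuity-corrected z = (R + 0.5 - E[R]) / SD[R] = (5 + 0.5 - 6.0000) / 1.4907 = -0.3354.
Step 5: Two-sided p-value via normal approximation = 2*(1 - Phi(|z|)) = 0.737316.
Step 6: alpha = 0.1. fail to reject H0.

R = 5, z = -0.3354, p = 0.737316, fail to reject H0.


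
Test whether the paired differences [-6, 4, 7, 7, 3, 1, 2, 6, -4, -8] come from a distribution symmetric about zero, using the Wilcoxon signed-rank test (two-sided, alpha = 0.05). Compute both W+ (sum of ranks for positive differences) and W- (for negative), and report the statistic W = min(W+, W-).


Step 1: Drop any zero differences (none here) and take |d_i|.
|d| = [6, 4, 7, 7, 3, 1, 2, 6, 4, 8]
Step 2: Midrank |d_i| (ties get averaged ranks).
ranks: |6|->6.5, |4|->4.5, |7|->8.5, |7|->8.5, |3|->3, |1|->1, |2|->2, |6|->6.5, |4|->4.5, |8|->10
Step 3: Attach original signs; sum ranks with positive sign and with negative sign.
W+ = 4.5 + 8.5 + 8.5 + 3 + 1 + 2 + 6.5 = 34
W- = 6.5 + 4.5 + 10 = 21
(Check: W+ + W- = 55 should equal n(n+1)/2 = 55.)
Step 4: Test statistic W = min(W+, W-) = 21.
Step 5: Ties in |d|, so use the tie-corrected normal approximation.
        E[W] = n(n+1)/4 = 10*11/4 = 27.5.
        Tie groups: |d|=4 (t=2), |d|=6 (t=2), |d|=7 (t=2); sum(t^3 - t) = 18.
        Var[W] = n(n+1)(2n+1)/24 - sum(t^3-t)/48 = 2310/24 - 18/48 = 95.875.
        z = (W - E[W]) / sqrt(Var[W]) = (21 - 27.5) / 9.7916 = -0.6638.
        Two-sided p = 2*Phi(z) = 0.506795.
Step 6: alpha = 0.05. fail to reject H0.

W+ = 34, W- = 21, W = min = 21, p = 0.506795, fail to reject H0.


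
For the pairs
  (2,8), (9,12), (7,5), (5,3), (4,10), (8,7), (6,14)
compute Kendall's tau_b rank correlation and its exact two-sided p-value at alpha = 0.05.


Step 1: Enumerate the 21 unordered pairs (i,j) with i<j and classify each by sign(x_j-x_i) * sign(y_j-y_i).
  (1,2):dx=+7,dy=+4->C; (1,3):dx=+5,dy=-3->D; (1,4):dx=+3,dy=-5->D; (1,5):dx=+2,dy=+2->C
  (1,6):dx=+6,dy=-1->D; (1,7):dx=+4,dy=+6->C; (2,3):dx=-2,dy=-7->C; (2,4):dx=-4,dy=-9->C
  (2,5):dx=-5,dy=-2->C; (2,6):dx=-1,dy=-5->C; (2,7):dx=-3,dy=+2->D; (3,4):dx=-2,dy=-2->C
  (3,5):dx=-3,dy=+5->D; (3,6):dx=+1,dy=+2->C; (3,7):dx=-1,dy=+9->D; (4,5):dx=-1,dy=+7->D
  (4,6):dx=+3,dy=+4->C; (4,7):dx=+1,dy=+11->C; (5,6):dx=+4,dy=-3->D; (5,7):dx=+2,dy=+4->C
  (6,7):dx=-2,dy=+7->D
Step 2: C = 12, D = 9, total pairs = 21.
Step 3: tau = (C - D)/(n(n-1)/2) = (12 - 9)/21 = 0.142857.
Step 4: Exact two-sided p-value (enumerate n! = 5040 permutations of y under H0): p = 0.772619.
Step 5: alpha = 0.05. fail to reject H0.

tau_b = 0.1429 (C=12, D=9), p = 0.772619, fail to reject H0.


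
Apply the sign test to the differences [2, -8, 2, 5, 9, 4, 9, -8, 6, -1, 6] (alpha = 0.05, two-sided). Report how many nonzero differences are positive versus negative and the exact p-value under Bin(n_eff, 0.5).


Step 1: Discard zero differences. Original n = 11; n_eff = number of nonzero differences = 11.
Nonzero differences (with sign): +2, -8, +2, +5, +9, +4, +9, -8, +6, -1, +6
Step 2: Count signs: positive = 8, negative = 3.
Step 3: Under H0: P(positive) = 0.5, so the number of positives S ~ Bin(11, 0.5).
Step 4: Two-sided exact p-value = sum of Bin(11,0.5) probabilities at or below the observed probability = 0.226562.
Step 5: alpha = 0.05. fail to reject H0.

n_eff = 11, pos = 8, neg = 3, p = 0.226562, fail to reject H0.


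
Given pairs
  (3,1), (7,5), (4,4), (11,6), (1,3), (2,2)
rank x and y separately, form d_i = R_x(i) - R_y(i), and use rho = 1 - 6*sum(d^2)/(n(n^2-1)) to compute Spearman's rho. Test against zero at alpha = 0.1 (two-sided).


Step 1: Rank x and y separately (midranks; no ties here).
rank(x): 3->3, 7->5, 4->4, 11->6, 1->1, 2->2
rank(y): 1->1, 5->5, 4->4, 6->6, 3->3, 2->2
Step 2: d_i = R_x(i) - R_y(i); compute d_i^2.
  (3-1)^2=4, (5-5)^2=0, (4-4)^2=0, (6-6)^2=0, (1-3)^2=4, (2-2)^2=0
sum(d^2) = 8.
Step 3: rho = 1 - 6*8 / (6*(6^2 - 1)) = 1 - 48/210 = 0.771429.
Step 4: Under H0, t = rho * sqrt((n-2)/(1-rho^2)) = 2.4247 ~ t(4).
Step 5: Two-sided p-value from the t-distribution with 4 df = 0.072397.
Step 6: alpha = 0.1. reject H0.

rho = 0.7714, p = 0.072397, reject H0 at alpha = 0.1.


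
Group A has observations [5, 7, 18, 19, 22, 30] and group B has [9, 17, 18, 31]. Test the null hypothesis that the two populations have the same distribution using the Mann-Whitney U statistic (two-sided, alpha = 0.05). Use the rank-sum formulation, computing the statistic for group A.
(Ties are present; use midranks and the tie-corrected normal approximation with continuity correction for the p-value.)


Step 1: Combine and sort all 10 observations; assign midranks.
sorted (value, group): (5,X), (7,X), (9,Y), (17,Y), (18,X), (18,Y), (19,X), (22,X), (30,X), (31,Y)
ranks: 5->1, 7->2, 9->3, 17->4, 18->5.5, 18->5.5, 19->7, 22->8, 30->9, 31->10
Step 2: Rank sum for X: R1 = 1 + 2 + 5.5 + 7 + 8 + 9 = 32.5.
Step 3: U_X = R1 - n1(n1+1)/2 = 32.5 - 6*7/2 = 32.5 - 21 = 11.5.
       U_Y = n1*n2 - U_X = 24 - 11.5 = 12.5.
Step 4: Ties are present, so use the tie-corrected normal approximation (with continuity correction) for the p-value.
Step 5: p-value = 1.000000; compare to alpha = 0.05. fail to reject H0.

U_X = 11.5, p = 1.000000, fail to reject H0 at alpha = 0.05.


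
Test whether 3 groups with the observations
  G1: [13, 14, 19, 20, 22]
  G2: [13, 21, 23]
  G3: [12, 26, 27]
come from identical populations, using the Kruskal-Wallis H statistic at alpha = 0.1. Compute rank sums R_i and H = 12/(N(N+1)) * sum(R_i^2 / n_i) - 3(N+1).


Step 1: Combine all N = 11 observations and assign midranks.
sorted (value, group, rank): (12,G3,1), (13,G1,2.5), (13,G2,2.5), (14,G1,4), (19,G1,5), (20,G1,6), (21,G2,7), (22,G1,8), (23,G2,9), (26,G3,10), (27,G3,11)
Step 2: Sum ranks within each group.
R_1 = 25.5 (n_1 = 5)
R_2 = 18.5 (n_2 = 3)
R_3 = 22 (n_3 = 3)
Step 3: H = 12/(N(N+1)) * sum(R_i^2/n_i) - 3(N+1)
     = 12/(11*12) * (25.5^2/5 + 18.5^2/3 + 22^2/3) - 3*12
     = 0.090909 * 405.467 - 36
     = 0.860606.
Step 4: Ties present; correction factor C = 1 - 6/(11^3 - 11) = 0.995455. Corrected H = 0.860606 / 0.995455 = 0.864536.
Step 5: Under H0, H ~ chi^2(2); p-value = 0.649035.
Step 6: alpha = 0.1. fail to reject H0.

H = 0.8645, df = 2, p = 0.649035, fail to reject H0.


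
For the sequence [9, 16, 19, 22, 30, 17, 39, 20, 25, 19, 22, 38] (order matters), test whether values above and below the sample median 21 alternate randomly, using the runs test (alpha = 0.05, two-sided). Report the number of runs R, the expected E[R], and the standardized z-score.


Step 1: Compute median = 21; label A = above, B = below.
Labels in order: BBBAABABABAA  (n_A = 6, n_B = 6)
Step 2: Count runs R = 8.
Step 3: Under H0 (random ordering), E[R] = 2*n_A*n_B/(n_A+n_B) + 1 = 2*6*6/12 + 1 = 7.0000.
        Var[R] = 2*n_A*n_B*(2*n_A*n_B - n_A - n_B) / ((n_A+n_B)^2 * (n_A+n_B-1)) = 4320/1584 = 2.7273.
        SD[R] = 1.6514.
Step 4: Continuity-corrected z = (R - 0.5 - E[R]) / SD[R] = (8 - 0.5 - 7.0000) / 1.6514 = 0.3028.
Step 5: Two-sided p-value via normal approximation = 2*(1 - Phi(|z|)) = 0.762069.
Step 6: alpha = 0.05. fail to reject H0.

R = 8, z = 0.3028, p = 0.762069, fail to reject H0.


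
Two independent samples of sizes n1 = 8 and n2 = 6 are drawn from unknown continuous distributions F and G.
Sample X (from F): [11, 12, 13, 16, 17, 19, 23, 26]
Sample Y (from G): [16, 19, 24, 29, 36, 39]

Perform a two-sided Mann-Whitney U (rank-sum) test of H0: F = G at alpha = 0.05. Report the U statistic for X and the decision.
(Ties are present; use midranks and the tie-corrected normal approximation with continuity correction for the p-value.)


Step 1: Combine and sort all 14 observations; assign midranks.
sorted (value, group): (11,X), (12,X), (13,X), (16,X), (16,Y), (17,X), (19,X), (19,Y), (23,X), (24,Y), (26,X), (29,Y), (36,Y), (39,Y)
ranks: 11->1, 12->2, 13->3, 16->4.5, 16->4.5, 17->6, 19->7.5, 19->7.5, 23->9, 24->10, 26->11, 29->12, 36->13, 39->14
Step 2: Rank sum for X: R1 = 1 + 2 + 3 + 4.5 + 6 + 7.5 + 9 + 11 = 44.
Step 3: U_X = R1 - n1(n1+1)/2 = 44 - 8*9/2 = 44 - 36 = 8.
       U_Y = n1*n2 - U_X = 48 - 8 = 40.
Step 4: Ties are present, so use the tie-corrected normal approximation (with continuity correction) for the p-value.
Step 5: p-value = 0.044915; compare to alpha = 0.05. reject H0.

U_X = 8, p = 0.044915, reject H0 at alpha = 0.05.


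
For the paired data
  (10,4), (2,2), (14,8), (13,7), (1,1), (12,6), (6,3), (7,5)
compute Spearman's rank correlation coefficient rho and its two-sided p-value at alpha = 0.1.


Step 1: Rank x and y separately (midranks; no ties here).
rank(x): 10->5, 2->2, 14->8, 13->7, 1->1, 12->6, 6->3, 7->4
rank(y): 4->4, 2->2, 8->8, 7->7, 1->1, 6->6, 3->3, 5->5
Step 2: d_i = R_x(i) - R_y(i); compute d_i^2.
  (5-4)^2=1, (2-2)^2=0, (8-8)^2=0, (7-7)^2=0, (1-1)^2=0, (6-6)^2=0, (3-3)^2=0, (4-5)^2=1
sum(d^2) = 2.
Step 3: rho = 1 - 6*2 / (8*(8^2 - 1)) = 1 - 12/504 = 0.976190.
Step 4: Under H0, t = rho * sqrt((n-2)/(1-rho^2)) = 11.0235 ~ t(6).
Step 5: Two-sided p-value from the t-distribution with 6 df = 0.000033.
Step 6: alpha = 0.1. reject H0.

rho = 0.9762, p = 0.000033, reject H0 at alpha = 0.1.


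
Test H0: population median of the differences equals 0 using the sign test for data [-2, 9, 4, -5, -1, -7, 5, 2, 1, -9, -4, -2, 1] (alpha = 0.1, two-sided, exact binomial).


Step 1: Discard zero differences. Original n = 13; n_eff = number of nonzero differences = 13.
Nonzero differences (with sign): -2, +9, +4, -5, -1, -7, +5, +2, +1, -9, -4, -2, +1
Step 2: Count signs: positive = 6, negative = 7.
Step 3: Under H0: P(positive) = 0.5, so the number of positives S ~ Bin(13, 0.5).
Step 4: Two-sided exact p-value = sum of Bin(13,0.5) probabilities at or below the observed probability = 1.000000.
Step 5: alpha = 0.1. fail to reject H0.

n_eff = 13, pos = 6, neg = 7, p = 1.000000, fail to reject H0.


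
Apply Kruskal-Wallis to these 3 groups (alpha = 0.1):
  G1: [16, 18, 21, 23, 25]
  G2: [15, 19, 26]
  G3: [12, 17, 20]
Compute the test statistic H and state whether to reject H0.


Step 1: Combine all N = 11 observations and assign midranks.
sorted (value, group, rank): (12,G3,1), (15,G2,2), (16,G1,3), (17,G3,4), (18,G1,5), (19,G2,6), (20,G3,7), (21,G1,8), (23,G1,9), (25,G1,10), (26,G2,11)
Step 2: Sum ranks within each group.
R_1 = 35 (n_1 = 5)
R_2 = 19 (n_2 = 3)
R_3 = 12 (n_3 = 3)
Step 3: H = 12/(N(N+1)) * sum(R_i^2/n_i) - 3(N+1)
     = 12/(11*12) * (35^2/5 + 19^2/3 + 12^2/3) - 3*12
     = 0.090909 * 413.333 - 36
     = 1.575758.
Step 4: No ties, so H is used without correction.
Step 5: Under H0, H ~ chi^2(2); p-value = 0.454809.
Step 6: alpha = 0.1. fail to reject H0.

H = 1.5758, df = 2, p = 0.454809, fail to reject H0.


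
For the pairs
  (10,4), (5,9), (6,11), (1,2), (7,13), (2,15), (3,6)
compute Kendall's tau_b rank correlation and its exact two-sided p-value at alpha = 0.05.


Step 1: Enumerate the 21 unordered pairs (i,j) with i<j and classify each by sign(x_j-x_i) * sign(y_j-y_i).
  (1,2):dx=-5,dy=+5->D; (1,3):dx=-4,dy=+7->D; (1,4):dx=-9,dy=-2->C; (1,5):dx=-3,dy=+9->D
  (1,6):dx=-8,dy=+11->D; (1,7):dx=-7,dy=+2->D; (2,3):dx=+1,dy=+2->C; (2,4):dx=-4,dy=-7->C
  (2,5):dx=+2,dy=+4->C; (2,6):dx=-3,dy=+6->D; (2,7):dx=-2,dy=-3->C; (3,4):dx=-5,dy=-9->C
  (3,5):dx=+1,dy=+2->C; (3,6):dx=-4,dy=+4->D; (3,7):dx=-3,dy=-5->C; (4,5):dx=+6,dy=+11->C
  (4,6):dx=+1,dy=+13->C; (4,7):dx=+2,dy=+4->C; (5,6):dx=-5,dy=+2->D; (5,7):dx=-4,dy=-7->C
  (6,7):dx=+1,dy=-9->D
Step 2: C = 12, D = 9, total pairs = 21.
Step 3: tau = (C - D)/(n(n-1)/2) = (12 - 9)/21 = 0.142857.
Step 4: Exact two-sided p-value (enumerate n! = 5040 permutations of y under H0): p = 0.772619.
Step 5: alpha = 0.05. fail to reject H0.

tau_b = 0.1429 (C=12, D=9), p = 0.772619, fail to reject H0.


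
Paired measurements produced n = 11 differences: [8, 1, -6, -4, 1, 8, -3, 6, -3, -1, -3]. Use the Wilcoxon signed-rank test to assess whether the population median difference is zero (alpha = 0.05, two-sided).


Step 1: Drop any zero differences (none here) and take |d_i|.
|d| = [8, 1, 6, 4, 1, 8, 3, 6, 3, 1, 3]
Step 2: Midrank |d_i| (ties get averaged ranks).
ranks: |8|->10.5, |1|->2, |6|->8.5, |4|->7, |1|->2, |8|->10.5, |3|->5, |6|->8.5, |3|->5, |1|->2, |3|->5
Step 3: Attach original signs; sum ranks with positive sign and with negative sign.
W+ = 10.5 + 2 + 2 + 10.5 + 8.5 = 33.5
W- = 8.5 + 7 + 5 + 5 + 2 + 5 = 32.5
(Check: W+ + W- = 66 should equal n(n+1)/2 = 66.)
Step 4: Test statistic W = min(W+, W-) = 32.5.
Step 5: Ties in |d|, so use the tie-corrected normal approximation.
        E[W] = n(n+1)/4 = 11*12/4 = 33.
        Tie groups: |d|=1 (t=3), |d|=3 (t=3), |d|=6 (t=2), |d|=8 (t=2); sum(t^3 - t) = 60.
        Var[W] = n(n+1)(2n+1)/24 - sum(t^3-t)/48 = 3036/24 - 60/48 = 125.25.
        z = (W - E[W]) / sqrt(Var[W]) = (32.5 - 33) / 11.1915 = -0.0447.
        Two-sided p = 2*Phi(z) = 0.964365.
Step 6: alpha = 0.05. fail to reject H0.

W+ = 33.5, W- = 32.5, W = min = 32.5, p = 0.964365, fail to reject H0.


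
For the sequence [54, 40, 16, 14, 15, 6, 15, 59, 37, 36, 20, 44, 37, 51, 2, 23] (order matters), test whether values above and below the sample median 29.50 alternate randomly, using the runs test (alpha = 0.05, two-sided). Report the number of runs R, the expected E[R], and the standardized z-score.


Step 1: Compute median = 29.50; label A = above, B = below.
Labels in order: AABBBBBAAABAAABB  (n_A = 8, n_B = 8)
Step 2: Count runs R = 6.
Step 3: Under H0 (random ordering), E[R] = 2*n_A*n_B/(n_A+n_B) + 1 = 2*8*8/16 + 1 = 9.0000.
        Var[R] = 2*n_A*n_B*(2*n_A*n_B - n_A - n_B) / ((n_A+n_B)^2 * (n_A+n_B-1)) = 14336/3840 = 3.7333.
        SD[R] = 1.9322.
Step 4: Continuity-corrected z = (R + 0.5 - E[R]) / SD[R] = (6 + 0.5 - 9.0000) / 1.9322 = -1.2939.
Step 5: Two-sided p-value via normal approximation = 2*(1 - Phi(|z|)) = 0.195709.
Step 6: alpha = 0.05. fail to reject H0.

R = 6, z = -1.2939, p = 0.195709, fail to reject H0.
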